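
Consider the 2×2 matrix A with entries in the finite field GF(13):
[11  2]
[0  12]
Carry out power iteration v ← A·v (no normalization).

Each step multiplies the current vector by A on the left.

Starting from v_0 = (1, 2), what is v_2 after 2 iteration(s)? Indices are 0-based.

v_2 = (5, 2)

v_0 = (1, 2).
v_1 = A·v_0 = (2, 11).
v_2 = A·v_1 = (5, 2).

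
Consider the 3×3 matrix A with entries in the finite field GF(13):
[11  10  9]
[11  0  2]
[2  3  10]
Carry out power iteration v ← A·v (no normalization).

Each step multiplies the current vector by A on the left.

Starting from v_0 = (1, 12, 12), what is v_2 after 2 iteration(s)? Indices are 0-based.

v_0 = (1, 12, 12).
v_1 = A·v_0 = (5, 9, 2).
v_2 = A·v_1 = (7, 7, 5).

v_2 = (7, 7, 5)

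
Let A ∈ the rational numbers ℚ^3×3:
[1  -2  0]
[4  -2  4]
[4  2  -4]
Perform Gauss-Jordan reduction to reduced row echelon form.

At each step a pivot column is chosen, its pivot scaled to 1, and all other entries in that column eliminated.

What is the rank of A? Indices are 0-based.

rank = 3

[1] R0 /= 1  ⇒  (1, -2, 0)
     R1 -= 4·R0  ⇒  (0, 6, 4)
     R2 -= 4·R0  ⇒  (0, 10, -4)
[2] R1 /= 6  ⇒  (0, 1, 2/3)
     R0 -= -2·R1  ⇒  (1, 0, 4/3)
     R2 -= 10·R1  ⇒  (0, 0, -32/3)
[3] R2 /= -32/3  ⇒  (0, 0, 1)
     R0 -= 4/3·R2  ⇒  (1, 0, 0)
     R1 -= 2/3·R2  ⇒  (0, 1, 0)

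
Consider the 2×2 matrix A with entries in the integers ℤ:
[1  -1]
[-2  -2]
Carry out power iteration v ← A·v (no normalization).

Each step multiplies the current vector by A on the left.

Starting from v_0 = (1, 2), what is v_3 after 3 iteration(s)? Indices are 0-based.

v_0 = (1, 2).
v_1 = A·v_0 = (-1, -6).
v_2 = A·v_1 = (5, 14).
v_3 = A·v_2 = (-9, -38).

v_3 = (-9, -38)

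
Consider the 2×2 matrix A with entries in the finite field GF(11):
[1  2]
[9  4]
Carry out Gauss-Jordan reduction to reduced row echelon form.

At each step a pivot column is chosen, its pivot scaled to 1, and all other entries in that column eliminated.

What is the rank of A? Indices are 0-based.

pivot(0,0)=1: scale R0 → (1, 2)
  clear (1,0): R1 −= (9)R0 → (0, 8)
pivot(1,1)=8: scale R1 → (0, 1)
  clear (0,1): R0 −= (2)R1 → (1, 0)

rank = 2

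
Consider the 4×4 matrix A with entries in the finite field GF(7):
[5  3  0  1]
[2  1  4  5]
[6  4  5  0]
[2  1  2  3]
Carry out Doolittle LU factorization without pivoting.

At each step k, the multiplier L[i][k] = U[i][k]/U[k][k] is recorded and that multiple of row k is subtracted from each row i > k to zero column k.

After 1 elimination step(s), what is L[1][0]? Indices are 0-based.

L[1][0] = 6

Step 1: pivot at (0,0) is 5.
  row1 ← row1 − (6)·row0  ⇒  L[1][0]=6, U row1=(0, 4, 4, 6)
  row2 ← row2 − (4)·row0  ⇒  L[2][0]=4, U row2=(0, 6, 5, 3)
  row3 ← row3 − (6)·row0  ⇒  L[3][0]=6, U row3=(0, 4, 2, 4)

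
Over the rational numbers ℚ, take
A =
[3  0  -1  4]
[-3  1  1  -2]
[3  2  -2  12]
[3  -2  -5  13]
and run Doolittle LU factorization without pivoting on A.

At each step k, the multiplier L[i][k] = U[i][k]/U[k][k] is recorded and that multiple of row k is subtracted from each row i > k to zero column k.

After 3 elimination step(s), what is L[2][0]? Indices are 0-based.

L[2][0] = 1

Step 1: pivot at (0,0) is 3.
  row1 ← row1 − (-1)·row0  ⇒  L[1][0]=-1, U row1=(0, 1, 0, 2)
  row2 ← row2 − (1)·row0  ⇒  L[2][0]=1, U row2=(0, 2, -1, 8)
  row3 ← row3 − (1)·row0  ⇒  L[3][0]=1, U row3=(0, -2, -4, 9)
Step 2: pivot at (1,1) is 1.
  row2 ← row2 − (2)·row1  ⇒  L[2][1]=2, U row2=(0, 0, -1, 4)
  row3 ← row3 − (-2)·row1  ⇒  L[3][1]=-2, U row3=(0, 0, -4, 13)
Step 3: pivot at (2,2) is -1.
  row3 ← row3 − (4)·row2  ⇒  L[3][2]=4, U row3=(0, 0, 0, -3)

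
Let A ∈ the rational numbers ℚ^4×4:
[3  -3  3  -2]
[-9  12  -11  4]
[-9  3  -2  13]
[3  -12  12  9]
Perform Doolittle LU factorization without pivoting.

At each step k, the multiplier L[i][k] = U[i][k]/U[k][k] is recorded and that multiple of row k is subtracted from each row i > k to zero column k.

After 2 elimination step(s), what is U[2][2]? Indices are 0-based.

U[2][2] = 3

k=0: U[0][0]=3
  eliminate (1,0): mult=-3, new row 1: (0, 3, -2, -2); set L[1][0]=-3
  eliminate (2,0): mult=-3, new row 2: (0, -6, 7, 7); set L[2][0]=-3
  eliminate (3,0): mult=1, new row 3: (0, -9, 9, 11); set L[3][0]=1
k=1: U[1][1]=3
  eliminate (2,1): mult=-2, new row 2: (0, 0, 3, 3); set L[2][1]=-2
  eliminate (3,1): mult=-3, new row 3: (0, 0, 3, 5); set L[3][1]=-3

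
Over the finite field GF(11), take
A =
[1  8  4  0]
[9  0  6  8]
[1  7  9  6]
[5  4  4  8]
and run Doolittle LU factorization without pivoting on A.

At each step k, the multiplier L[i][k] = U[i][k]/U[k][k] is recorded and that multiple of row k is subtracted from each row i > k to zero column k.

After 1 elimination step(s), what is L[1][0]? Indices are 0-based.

L[1][0] = 9

[col 0] pivot 1
  R1 -= 9*R0 → (0, 5, 3, 8)  (L[1][0] := 9)
  R2 -= 1*R0 → (0, 10, 5, 6)  (L[2][0] := 1)
  R3 -= 5*R0 → (0, 8, 6, 8)  (L[3][0] := 5)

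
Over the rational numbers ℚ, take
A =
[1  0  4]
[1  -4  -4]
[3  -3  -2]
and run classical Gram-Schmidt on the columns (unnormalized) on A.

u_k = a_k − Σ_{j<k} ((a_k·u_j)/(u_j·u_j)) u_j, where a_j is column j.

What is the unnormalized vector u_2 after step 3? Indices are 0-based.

Step 1: u_0 = a_0 = (1, 1, 3).
Step 2: u_1 = a_1 − (-13/11)·u_0 = (13/11, -31/11, 6/11).
Step 3: u_2 = a_2 − (-6/11)·u_0 − (82/53)·u_1 = (144/53, 48/53, -64/53).

u_2 = (144/53, 48/53, -64/53)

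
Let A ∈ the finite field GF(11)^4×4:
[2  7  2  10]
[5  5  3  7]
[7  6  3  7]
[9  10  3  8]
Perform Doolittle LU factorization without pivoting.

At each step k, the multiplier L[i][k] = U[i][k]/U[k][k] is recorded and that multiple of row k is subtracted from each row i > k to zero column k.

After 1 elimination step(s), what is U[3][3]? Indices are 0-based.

Step 1: pivot at (0,0) is 2.
  row1 ← row1 − (8)·row0  ⇒  L[1][0]=8, U row1=(0, 4, 9, 4)
  row2 ← row2 − (9)·row0  ⇒  L[2][0]=9, U row2=(0, 9, 7, 5)
  row3 ← row3 − (10)·row0  ⇒  L[3][0]=10, U row3=(0, 6, 5, 7)

U[3][3] = 7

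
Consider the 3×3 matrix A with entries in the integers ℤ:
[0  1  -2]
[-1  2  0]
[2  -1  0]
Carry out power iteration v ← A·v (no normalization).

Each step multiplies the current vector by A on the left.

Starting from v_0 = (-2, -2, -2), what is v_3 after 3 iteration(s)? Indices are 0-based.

v_3 = (-18, -14, 10)

v_0 = (-2, -2, -2).
v_1 = A·v_0 = (2, -2, -2).
v_2 = A·v_1 = (2, -6, 6).
v_3 = A·v_2 = (-18, -14, 10).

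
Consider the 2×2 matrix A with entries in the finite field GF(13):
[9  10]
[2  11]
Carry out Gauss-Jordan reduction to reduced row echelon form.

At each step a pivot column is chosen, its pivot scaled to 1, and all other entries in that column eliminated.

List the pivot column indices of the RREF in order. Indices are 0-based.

step 1: normalize row 0 (÷9) = (1, 4)
  row 1: subtract 2×row0 = (0, 3)
step 2: normalize row 1 (÷3) = (0, 1)
  row 0: subtract 4×row1 = (1, 0)

pivot columns: 0, 1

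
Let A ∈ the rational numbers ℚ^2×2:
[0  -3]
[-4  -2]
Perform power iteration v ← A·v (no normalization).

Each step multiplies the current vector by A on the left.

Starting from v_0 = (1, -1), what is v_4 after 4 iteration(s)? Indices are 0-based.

v_0 = (1, -1).
v_1 = A·v_0 = (3, -2).
v_2 = A·v_1 = (6, -8).
v_3 = A·v_2 = (24, -8).
v_4 = A·v_3 = (24, -80).

v_4 = (24, -80)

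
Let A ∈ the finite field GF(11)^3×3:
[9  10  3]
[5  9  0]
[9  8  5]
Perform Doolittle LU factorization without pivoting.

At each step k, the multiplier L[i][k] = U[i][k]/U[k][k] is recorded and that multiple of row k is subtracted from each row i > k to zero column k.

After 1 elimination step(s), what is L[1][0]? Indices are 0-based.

L[1][0] = 3

Step 1: pivot at (0,0) is 9.
  row1 ← row1 − (3)·row0  ⇒  L[1][0]=3, U row1=(0, 1, 2)
  row2 ← row2 − (1)·row0  ⇒  L[2][0]=1, U row2=(0, 9, 2)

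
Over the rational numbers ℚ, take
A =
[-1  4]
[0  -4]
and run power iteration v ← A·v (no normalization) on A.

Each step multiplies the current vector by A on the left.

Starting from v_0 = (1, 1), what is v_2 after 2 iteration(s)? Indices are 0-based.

v_2 = (-19, 16)

v_0 = (1, 1).
v_1 = A·v_0 = (3, -4).
v_2 = A·v_1 = (-19, 16).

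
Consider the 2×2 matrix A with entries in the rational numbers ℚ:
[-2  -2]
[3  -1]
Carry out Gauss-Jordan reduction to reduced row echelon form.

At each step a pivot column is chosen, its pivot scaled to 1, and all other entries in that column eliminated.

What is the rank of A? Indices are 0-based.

[1] R0 /= -2  ⇒  (1, 1)
     R1 -= 3·R0  ⇒  (0, -4)
[2] R1 /= -4  ⇒  (0, 1)
     R0 -= 1·R1  ⇒  (1, 0)

rank = 2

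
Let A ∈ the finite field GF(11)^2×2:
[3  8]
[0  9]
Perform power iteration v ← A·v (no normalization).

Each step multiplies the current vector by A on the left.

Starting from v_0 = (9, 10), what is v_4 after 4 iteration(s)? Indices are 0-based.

v_4 = (9, 6)

v_0 = (9, 10).
v_1 = A·v_0 = (8, 2).
v_2 = A·v_1 = (7, 7).
v_3 = A·v_2 = (0, 8).
v_4 = A·v_3 = (9, 6).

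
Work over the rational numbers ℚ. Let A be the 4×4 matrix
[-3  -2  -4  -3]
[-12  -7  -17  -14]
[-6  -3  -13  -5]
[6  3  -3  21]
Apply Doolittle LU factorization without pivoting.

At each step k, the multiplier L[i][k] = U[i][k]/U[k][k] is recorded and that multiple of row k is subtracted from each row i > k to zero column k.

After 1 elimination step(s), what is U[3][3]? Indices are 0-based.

U[3][3] = 15

[col 0] pivot -3
  R1 -= 4*R0 → (0, 1, -1, -2)  (L[1][0] := 4)
  R2 -= 2*R0 → (0, 1, -5, 1)  (L[2][0] := 2)
  R3 -= -2*R0 → (0, -1, -11, 15)  (L[3][0] := -2)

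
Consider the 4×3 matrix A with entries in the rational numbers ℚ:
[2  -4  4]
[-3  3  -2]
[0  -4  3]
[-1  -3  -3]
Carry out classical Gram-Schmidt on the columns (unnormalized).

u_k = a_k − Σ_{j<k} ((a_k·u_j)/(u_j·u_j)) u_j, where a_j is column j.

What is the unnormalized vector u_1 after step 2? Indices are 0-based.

Step 1: u_0 = a_0 = (2, -3, 0, -1).
Step 2: u_1 = a_1 − (-1)·u_0 = (-2, 0, -4, -4).

u_1 = (-2, 0, -4, -4)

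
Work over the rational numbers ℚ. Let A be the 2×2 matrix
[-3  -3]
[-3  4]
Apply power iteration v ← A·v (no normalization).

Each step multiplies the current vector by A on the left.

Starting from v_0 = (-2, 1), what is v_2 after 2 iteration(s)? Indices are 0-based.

v_0 = (-2, 1).
v_1 = A·v_0 = (3, 10).
v_2 = A·v_1 = (-39, 31).

v_2 = (-39, 31)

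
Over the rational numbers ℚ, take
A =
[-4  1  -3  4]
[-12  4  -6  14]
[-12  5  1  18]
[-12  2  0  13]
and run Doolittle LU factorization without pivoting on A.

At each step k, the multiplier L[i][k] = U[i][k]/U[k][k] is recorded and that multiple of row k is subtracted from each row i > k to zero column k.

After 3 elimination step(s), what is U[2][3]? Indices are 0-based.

[col 0] pivot -4
  R1 -= 3*R0 → (0, 1, 3, 2)  (L[1][0] := 3)
  R2 -= 3*R0 → (0, 2, 10, 6)  (L[2][0] := 3)
  R3 -= 3*R0 → (0, -1, 9, 1)  (L[3][0] := 3)
[col 1] pivot 1
  R2 -= 2*R1 → (0, 0, 4, 2)  (L[2][1] := 2)
  R3 -= -1*R1 → (0, 0, 12, 3)  (L[3][1] := -1)
[col 2] pivot 4
  R3 -= 3*R2 → (0, 0, 0, -3)  (L[3][2] := 3)

U[2][3] = 2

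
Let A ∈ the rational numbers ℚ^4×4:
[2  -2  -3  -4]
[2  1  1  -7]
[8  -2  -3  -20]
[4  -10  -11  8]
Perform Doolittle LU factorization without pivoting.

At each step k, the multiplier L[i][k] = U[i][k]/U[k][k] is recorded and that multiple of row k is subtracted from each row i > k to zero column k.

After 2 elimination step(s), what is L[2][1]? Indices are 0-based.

L[2][1] = 2

Step 1: pivot at (0,0) is 2.
  row1 ← row1 − (1)·row0  ⇒  L[1][0]=1, U row1=(0, 3, 4, -3)
  row2 ← row2 − (4)·row0  ⇒  L[2][0]=4, U row2=(0, 6, 9, -4)
  row3 ← row3 − (2)·row0  ⇒  L[3][0]=2, U row3=(0, -6, -5, 16)
Step 2: pivot at (1,1) is 3.
  row2 ← row2 − (2)·row1  ⇒  L[2][1]=2, U row2=(0, 0, 1, 2)
  row3 ← row3 − (-2)·row1  ⇒  L[3][1]=-2, U row3=(0, 0, 3, 10)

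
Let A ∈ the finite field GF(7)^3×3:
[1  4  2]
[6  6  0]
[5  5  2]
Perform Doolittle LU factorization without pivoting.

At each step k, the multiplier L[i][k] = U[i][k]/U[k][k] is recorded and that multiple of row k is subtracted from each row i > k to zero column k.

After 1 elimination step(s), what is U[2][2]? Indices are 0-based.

U[2][2] = 6

Step 1: pivot at (0,0) is 1.
  row1 ← row1 − (6)·row0  ⇒  L[1][0]=6, U row1=(0, 3, 2)
  row2 ← row2 − (5)·row0  ⇒  L[2][0]=5, U row2=(0, 6, 6)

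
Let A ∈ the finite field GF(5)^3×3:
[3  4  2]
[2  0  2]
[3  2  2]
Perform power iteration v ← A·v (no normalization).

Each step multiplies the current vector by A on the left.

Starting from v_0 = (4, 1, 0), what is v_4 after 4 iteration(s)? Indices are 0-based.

v_4 = (0, 2, 0)

v_0 = (4, 1, 0).
v_1 = A·v_0 = (1, 3, 4).
v_2 = A·v_1 = (3, 0, 2).
v_3 = A·v_2 = (3, 0, 3).
v_4 = A·v_3 = (0, 2, 0).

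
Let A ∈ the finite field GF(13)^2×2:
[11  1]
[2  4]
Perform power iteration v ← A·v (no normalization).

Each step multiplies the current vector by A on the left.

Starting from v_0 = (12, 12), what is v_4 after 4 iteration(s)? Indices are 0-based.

v_4 = (12, 1)

v_0 = (12, 12).
v_1 = A·v_0 = (1, 7).
v_2 = A·v_1 = (5, 4).
v_3 = A·v_2 = (7, 0).
v_4 = A·v_3 = (12, 1).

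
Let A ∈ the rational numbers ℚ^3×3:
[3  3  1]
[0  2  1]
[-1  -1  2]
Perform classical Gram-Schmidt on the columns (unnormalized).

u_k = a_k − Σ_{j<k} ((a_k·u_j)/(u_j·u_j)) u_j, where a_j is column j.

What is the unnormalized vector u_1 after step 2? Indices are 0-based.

u_1 = (0, 2, 0)

Step 1: u_0 = a_0 = (3, 0, -1).
Step 2: u_1 = a_1 − (1)·u_0 = (0, 2, 0).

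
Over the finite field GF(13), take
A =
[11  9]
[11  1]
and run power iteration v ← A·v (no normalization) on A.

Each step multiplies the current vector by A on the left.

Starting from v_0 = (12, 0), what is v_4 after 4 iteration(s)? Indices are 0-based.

v_4 = (4, 10)

v_0 = (12, 0).
v_1 = A·v_0 = (2, 2).
v_2 = A·v_1 = (1, 11).
v_3 = A·v_2 = (6, 9).
v_4 = A·v_3 = (4, 10).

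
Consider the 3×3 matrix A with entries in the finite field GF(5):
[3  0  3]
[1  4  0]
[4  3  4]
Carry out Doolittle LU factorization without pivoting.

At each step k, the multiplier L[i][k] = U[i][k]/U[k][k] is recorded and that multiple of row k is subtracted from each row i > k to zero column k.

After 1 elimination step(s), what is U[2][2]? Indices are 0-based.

[col 0] pivot 3
  R1 -= 2*R0 → (0, 4, 4)  (L[1][0] := 2)
  R2 -= 3*R0 → (0, 3, 0)  (L[2][0] := 3)

U[2][2] = 0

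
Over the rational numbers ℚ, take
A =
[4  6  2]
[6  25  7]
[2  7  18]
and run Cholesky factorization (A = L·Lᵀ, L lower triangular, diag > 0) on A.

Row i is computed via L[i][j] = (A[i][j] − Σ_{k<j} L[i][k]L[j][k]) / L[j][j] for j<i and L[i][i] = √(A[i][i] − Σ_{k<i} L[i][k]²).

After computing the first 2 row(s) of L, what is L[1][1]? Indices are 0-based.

L[1][1] = 4

Step 1: L[0][0] = √(4) = 2.
  L[1][0] = (6) / L[0][0] = 3.
Step 2: L[1][1] = √(16) = 4.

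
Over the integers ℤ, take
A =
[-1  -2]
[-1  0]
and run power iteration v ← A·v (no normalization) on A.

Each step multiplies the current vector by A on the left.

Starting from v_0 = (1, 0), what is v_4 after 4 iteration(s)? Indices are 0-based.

v_4 = (11, 5)

v_0 = (1, 0).
v_1 = A·v_0 = (-1, -1).
v_2 = A·v_1 = (3, 1).
v_3 = A·v_2 = (-5, -3).
v_4 = A·v_3 = (11, 5).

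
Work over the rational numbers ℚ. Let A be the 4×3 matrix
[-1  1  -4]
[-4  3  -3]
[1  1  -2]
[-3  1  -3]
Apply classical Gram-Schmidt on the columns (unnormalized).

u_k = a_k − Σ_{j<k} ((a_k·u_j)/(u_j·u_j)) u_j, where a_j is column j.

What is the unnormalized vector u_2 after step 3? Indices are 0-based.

Step 1: u_0 = a_0 = (-1, -4, 1, -3).
Step 2: u_1 = a_1 − (-5/9)·u_0 = (4/9, 7/9, 14/9, -2/3).
Step 3: u_2 = a_2 − (23/27)·u_0 − (-47/33)·u_1 = (-83/33, 50/33, -7/11, -46/33).

u_2 = (-83/33, 50/33, -7/11, -46/33)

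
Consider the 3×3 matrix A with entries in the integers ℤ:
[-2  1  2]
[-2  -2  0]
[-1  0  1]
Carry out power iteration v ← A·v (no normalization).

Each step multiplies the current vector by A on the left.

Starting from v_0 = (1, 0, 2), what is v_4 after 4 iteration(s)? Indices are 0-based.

v_4 = (2, -28, -3)

v_0 = (1, 0, 2).
v_1 = A·v_0 = (2, -2, 1).
v_2 = A·v_1 = (-4, 0, -1).
v_3 = A·v_2 = (6, 8, 3).
v_4 = A·v_3 = (2, -28, -3).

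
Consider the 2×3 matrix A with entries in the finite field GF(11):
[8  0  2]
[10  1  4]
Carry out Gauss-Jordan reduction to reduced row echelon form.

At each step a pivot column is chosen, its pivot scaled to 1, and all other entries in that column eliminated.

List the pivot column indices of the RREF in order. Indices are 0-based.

pivot(0,0)=8: scale R0 → (1, 0, 3)
  clear (1,0): R1 −= (10)R0 → (0, 1, 7)
pivot(1,1)=1: scale R1 → (0, 1, 7)

pivot columns: 0, 1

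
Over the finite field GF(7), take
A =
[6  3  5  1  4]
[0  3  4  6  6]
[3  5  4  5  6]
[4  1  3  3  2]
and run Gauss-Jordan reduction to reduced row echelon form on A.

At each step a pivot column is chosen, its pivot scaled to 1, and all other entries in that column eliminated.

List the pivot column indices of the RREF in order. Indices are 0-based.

pivot columns: 0, 1, 2, 3

[1] R0 /= 6  ⇒  (1, 4, 2, 6, 3)
     R2 -= 3·R0  ⇒  (0, 0, 5, 1, 4)
     R3 -= 4·R0  ⇒  (0, 6, 2, 0, 4)
[2] R1 /= 3  ⇒  (0, 1, 6, 2, 2)
     R0 -= 4·R1  ⇒  (1, 0, 6, 5, 2)
     R3 -= 6·R1  ⇒  (0, 0, 1, 2, 6)
[3] R2 /= 5  ⇒  (0, 0, 1, 3, 5)
     R0 -= 6·R2  ⇒  (1, 0, 0, 1, 0)
     R1 -= 6·R2  ⇒  (0, 1, 0, 5, 0)
     R3 -= 1·R2  ⇒  (0, 0, 0, 6, 1)
[4] R3 /= 6  ⇒  (0, 0, 0, 1, 6)
     R0 -= 1·R3  ⇒  (1, 0, 0, 0, 1)
     R1 -= 5·R3  ⇒  (0, 1, 0, 0, 5)
     R2 -= 3·R3  ⇒  (0, 0, 1, 0, 1)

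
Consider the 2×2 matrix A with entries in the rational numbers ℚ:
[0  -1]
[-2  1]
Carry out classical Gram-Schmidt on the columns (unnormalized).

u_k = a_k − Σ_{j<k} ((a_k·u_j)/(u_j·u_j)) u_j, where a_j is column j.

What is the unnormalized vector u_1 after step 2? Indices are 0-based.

u_1 = (-1, 0)

Step 1: u_0 = a_0 = (0, -2).
Step 2: u_1 = a_1 − (-1/2)·u_0 = (-1, 0).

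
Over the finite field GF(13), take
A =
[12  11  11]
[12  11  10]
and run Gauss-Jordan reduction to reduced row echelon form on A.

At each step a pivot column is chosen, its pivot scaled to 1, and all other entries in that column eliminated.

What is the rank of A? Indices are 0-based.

pivot(0,0)=12: scale R0 → (1, 2, 2)
  clear (1,0): R1 −= (12)R0 → (0, 0, 12)
col 1: no nonzero at/below row 1; advance.
pivot(1,2)=12: scale R1 → (0, 0, 1)
  clear (0,2): R0 −= (2)R1 → (1, 2, 0)

rank = 2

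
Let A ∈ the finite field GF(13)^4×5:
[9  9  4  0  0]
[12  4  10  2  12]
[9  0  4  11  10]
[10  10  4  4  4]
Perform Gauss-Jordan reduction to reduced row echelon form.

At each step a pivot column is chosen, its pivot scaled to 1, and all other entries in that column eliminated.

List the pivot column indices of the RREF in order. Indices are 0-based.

step 1: normalize row 0 (÷9) = (1, 1, 12, 0, 0)
  row 1: subtract 12×row0 = (0, 5, 9, 2, 12)
  row 2: subtract 9×row0 = (0, 4, 0, 11, 10)
  row 3: subtract 10×row0 = (0, 0, 1, 4, 4)
step 2: normalize row 1 (÷5) = (0, 1, 7, 3, 5)
  row 0: subtract 1×row1 = (1, 0, 5, 10, 8)
  row 2: subtract 4×row1 = (0, 0, 11, 12, 3)
step 3: normalize row 2 (÷11) = (0, 0, 1, 7, 5)
  row 0: subtract 5×row2 = (1, 0, 0, 1, 9)
  row 1: subtract 7×row2 = (0, 1, 0, 6, 9)
  row 3: subtract 1×row2 = (0, 0, 0, 10, 12)
step 4: normalize row 3 (÷10) = (0, 0, 0, 1, 9)
  row 0: subtract 1×row3 = (1, 0, 0, 0, 0)
  row 1: subtract 6×row3 = (0, 1, 0, 0, 7)
  row 2: subtract 7×row3 = (0, 0, 1, 0, 7)

pivot columns: 0, 1, 2, 3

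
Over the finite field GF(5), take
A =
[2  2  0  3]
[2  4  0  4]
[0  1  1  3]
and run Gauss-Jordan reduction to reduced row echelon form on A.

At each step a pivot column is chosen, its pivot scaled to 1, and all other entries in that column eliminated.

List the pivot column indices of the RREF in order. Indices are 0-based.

pivot columns: 0, 1, 2

step 1: normalize row 0 (÷2) = (1, 1, 0, 4)
  row 1: subtract 2×row0 = (0, 2, 0, 1)
step 2: normalize row 1 (÷2) = (0, 1, 0, 3)
  row 0: subtract 1×row1 = (1, 0, 0, 1)
  row 2: subtract 1×row1 = (0, 0, 1, 0)
step 3: normalize row 2 (÷1) = (0, 0, 1, 0)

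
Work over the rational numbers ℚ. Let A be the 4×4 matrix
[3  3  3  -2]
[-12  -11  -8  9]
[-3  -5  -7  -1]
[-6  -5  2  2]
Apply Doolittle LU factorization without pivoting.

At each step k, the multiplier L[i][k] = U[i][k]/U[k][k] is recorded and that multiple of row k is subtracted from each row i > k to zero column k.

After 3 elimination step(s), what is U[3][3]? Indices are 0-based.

[col 0] pivot 3
  R1 -= -4*R0 → (0, 1, 4, 1)  (L[1][0] := -4)
  R2 -= -1*R0 → (0, -2, -4, -3)  (L[2][0] := -1)
  R3 -= -2*R0 → (0, 1, 8, -2)  (L[3][0] := -2)
[col 1] pivot 1
  R2 -= -2*R1 → (0, 0, 4, -1)  (L[2][1] := -2)
  R3 -= 1*R1 → (0, 0, 4, -3)  (L[3][1] := 1)
[col 2] pivot 4
  R3 -= 1*R2 → (0, 0, 0, -2)  (L[3][2] := 1)

U[3][3] = -2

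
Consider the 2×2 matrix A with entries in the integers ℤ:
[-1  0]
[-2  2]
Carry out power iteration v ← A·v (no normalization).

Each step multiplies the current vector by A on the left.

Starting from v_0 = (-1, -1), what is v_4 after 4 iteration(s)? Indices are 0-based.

v_0 = (-1, -1).
v_1 = A·v_0 = (1, 0).
v_2 = A·v_1 = (-1, -2).
v_3 = A·v_2 = (1, -2).
v_4 = A·v_3 = (-1, -6).

v_4 = (-1, -6)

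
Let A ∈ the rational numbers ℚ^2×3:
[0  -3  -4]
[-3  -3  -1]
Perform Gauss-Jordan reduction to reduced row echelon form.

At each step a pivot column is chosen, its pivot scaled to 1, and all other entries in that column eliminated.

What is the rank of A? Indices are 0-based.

pivot(0,0): swap R0↔R1
pivot(0,0)=-3: scale R0 → (1, 1, 1/3)
pivot(1,1)=-3: scale R1 → (0, 1, 4/3)
  clear (0,1): R0 −= (1)R1 → (1, 0, -1)

rank = 2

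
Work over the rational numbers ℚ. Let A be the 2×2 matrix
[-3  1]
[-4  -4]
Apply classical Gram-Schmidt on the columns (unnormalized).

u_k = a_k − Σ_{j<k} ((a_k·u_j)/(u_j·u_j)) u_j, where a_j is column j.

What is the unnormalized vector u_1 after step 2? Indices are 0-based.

Step 1: u_0 = a_0 = (-3, -4).
Step 2: u_1 = a_1 − (13/25)·u_0 = (64/25, -48/25).

u_1 = (64/25, -48/25)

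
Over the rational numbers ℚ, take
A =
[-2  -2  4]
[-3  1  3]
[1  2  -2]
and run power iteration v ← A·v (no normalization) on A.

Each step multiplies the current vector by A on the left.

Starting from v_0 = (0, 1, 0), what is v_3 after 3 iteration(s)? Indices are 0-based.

v_3 = (-62, -29, 44)

v_0 = (0, 1, 0).
v_1 = A·v_0 = (-2, 1, 2).
v_2 = A·v_1 = (10, 13, -4).
v_3 = A·v_2 = (-62, -29, 44).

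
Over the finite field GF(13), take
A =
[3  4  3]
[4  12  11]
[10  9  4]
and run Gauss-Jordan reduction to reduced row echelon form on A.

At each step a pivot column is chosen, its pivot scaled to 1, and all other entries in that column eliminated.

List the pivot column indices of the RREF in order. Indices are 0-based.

[1] R0 /= 3  ⇒  (1, 10, 1)
     R1 -= 4·R0  ⇒  (0, 11, 7)
     R2 -= 10·R0  ⇒  (0, 0, 7)
[2] R1 /= 11  ⇒  (0, 1, 3)
     R0 -= 10·R1  ⇒  (1, 0, 10)
[3] R2 /= 7  ⇒  (0, 0, 1)
     R0 -= 10·R2  ⇒  (1, 0, 0)
     R1 -= 3·R2  ⇒  (0, 1, 0)

pivot columns: 0, 1, 2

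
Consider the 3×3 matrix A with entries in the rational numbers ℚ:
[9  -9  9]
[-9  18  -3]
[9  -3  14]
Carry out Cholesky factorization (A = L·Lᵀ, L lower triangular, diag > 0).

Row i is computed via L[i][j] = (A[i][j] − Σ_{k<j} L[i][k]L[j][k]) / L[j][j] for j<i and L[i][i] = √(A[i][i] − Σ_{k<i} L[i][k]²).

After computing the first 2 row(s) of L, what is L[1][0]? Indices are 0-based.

L[1][0] = -3

Step 1: L[0][0] = √(9) = 3.
  L[1][0] = (-9) / L[0][0] = -3.
Step 2: L[1][1] = √(9) = 3.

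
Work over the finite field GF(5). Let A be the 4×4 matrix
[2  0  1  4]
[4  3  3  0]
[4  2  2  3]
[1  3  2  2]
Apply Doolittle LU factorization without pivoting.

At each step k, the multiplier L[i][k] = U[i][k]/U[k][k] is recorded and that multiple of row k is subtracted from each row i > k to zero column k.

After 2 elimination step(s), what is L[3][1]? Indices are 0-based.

L[3][1] = 1

k=0: U[0][0]=2
  eliminate (1,0): mult=2, new row 1: (0, 3, 1, 2); set L[1][0]=2
  eliminate (2,0): mult=2, new row 2: (0, 2, 0, 0); set L[2][0]=2
  eliminate (3,0): mult=3, new row 3: (0, 3, 4, 0); set L[3][0]=3
k=1: U[1][1]=3
  eliminate (2,1): mult=4, new row 2: (0, 0, 1, 2); set L[2][1]=4
  eliminate (3,1): mult=1, new row 3: (0, 0, 3, 3); set L[3][1]=1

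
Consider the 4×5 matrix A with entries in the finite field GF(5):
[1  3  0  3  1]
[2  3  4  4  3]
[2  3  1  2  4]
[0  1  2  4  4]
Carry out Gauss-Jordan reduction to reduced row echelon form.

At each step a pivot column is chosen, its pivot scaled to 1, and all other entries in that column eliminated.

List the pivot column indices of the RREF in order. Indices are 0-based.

pivot columns: 0, 1, 2, 4

step 1: normalize row 0 (÷1) = (1, 3, 0, 3, 1)
  row 1: subtract 2×row0 = (0, 2, 4, 3, 1)
  row 2: subtract 2×row0 = (0, 2, 1, 1, 2)
step 2: normalize row 1 (÷2) = (0, 1, 2, 4, 3)
  row 0: subtract 3×row1 = (1, 0, 4, 1, 2)
  row 2: subtract 2×row1 = (0, 0, 2, 3, 1)
  row 3: subtract 1×row1 = (0, 0, 0, 0, 1)
step 3: normalize row 2 (÷2) = (0, 0, 1, 4, 3)
  row 0: subtract 4×row2 = (1, 0, 0, 0, 0)
  row 1: subtract 2×row2 = (0, 1, 0, 1, 2)
skip col 3 (zero from row 3)
step 4: normalize row 3 (÷1) = (0, 0, 0, 0, 1)
  row 1: subtract 2×row3 = (0, 1, 0, 1, 0)
  row 2: subtract 3×row3 = (0, 0, 1, 4, 0)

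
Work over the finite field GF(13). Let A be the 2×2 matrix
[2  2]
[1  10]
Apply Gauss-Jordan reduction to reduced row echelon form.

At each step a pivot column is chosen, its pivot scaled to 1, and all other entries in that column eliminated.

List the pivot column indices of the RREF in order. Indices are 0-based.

[1] R0 /= 2  ⇒  (1, 1)
     R1 -= 1·R0  ⇒  (0, 9)
[2] R1 /= 9  ⇒  (0, 1)
     R0 -= 1·R1  ⇒  (1, 0)

pivot columns: 0, 1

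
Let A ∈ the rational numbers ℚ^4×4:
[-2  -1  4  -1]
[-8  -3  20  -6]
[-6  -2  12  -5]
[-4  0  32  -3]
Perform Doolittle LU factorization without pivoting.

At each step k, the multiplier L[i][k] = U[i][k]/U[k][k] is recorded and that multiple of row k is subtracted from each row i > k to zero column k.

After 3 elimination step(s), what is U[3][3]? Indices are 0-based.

[col 0] pivot -2
  R1 -= 4*R0 → (0, 1, 4, -2)  (L[1][0] := 4)
  R2 -= 3*R0 → (0, 1, 0, -2)  (L[2][0] := 3)
  R3 -= 2*R0 → (0, 2, 24, -1)  (L[3][0] := 2)
[col 1] pivot 1
  R2 -= 1*R1 → (0, 0, -4, 0)  (L[2][1] := 1)
  R3 -= 2*R1 → (0, 0, 16, 3)  (L[3][1] := 2)
[col 2] pivot -4
  R3 -= -4*R2 → (0, 0, 0, 3)  (L[3][2] := -4)

U[3][3] = 3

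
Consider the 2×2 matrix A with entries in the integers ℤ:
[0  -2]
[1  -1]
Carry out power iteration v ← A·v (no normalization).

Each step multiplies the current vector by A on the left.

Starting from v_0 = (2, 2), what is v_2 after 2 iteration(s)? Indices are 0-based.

v_0 = (2, 2).
v_1 = A·v_0 = (-4, 0).
v_2 = A·v_1 = (0, -4).

v_2 = (0, -4)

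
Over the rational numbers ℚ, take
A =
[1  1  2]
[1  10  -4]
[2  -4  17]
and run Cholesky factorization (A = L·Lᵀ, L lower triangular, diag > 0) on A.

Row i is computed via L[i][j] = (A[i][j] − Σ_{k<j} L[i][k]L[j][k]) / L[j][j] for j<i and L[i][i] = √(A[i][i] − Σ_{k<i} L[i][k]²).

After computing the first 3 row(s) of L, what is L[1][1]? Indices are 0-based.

Step 1: L[0][0] = √(1) = 1.
  L[1][0] = (1) / L[0][0] = 1.
Step 2: L[1][1] = √(9) = 3.
  L[2][0] = (2) / L[0][0] = 2.
  L[2][1] = (-6) / L[1][1] = -2.
Step 3: L[2][2] = √(9) = 3.

L[1][1] = 3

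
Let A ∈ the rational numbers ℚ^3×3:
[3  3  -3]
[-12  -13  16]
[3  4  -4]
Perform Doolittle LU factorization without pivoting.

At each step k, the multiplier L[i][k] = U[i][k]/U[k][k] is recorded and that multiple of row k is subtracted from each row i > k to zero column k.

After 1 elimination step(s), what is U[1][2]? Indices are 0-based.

U[1][2] = 4

k=0: U[0][0]=3
  eliminate (1,0): mult=-4, new row 1: (0, -1, 4); set L[1][0]=-4
  eliminate (2,0): mult=1, new row 2: (0, 1, -1); set L[2][0]=1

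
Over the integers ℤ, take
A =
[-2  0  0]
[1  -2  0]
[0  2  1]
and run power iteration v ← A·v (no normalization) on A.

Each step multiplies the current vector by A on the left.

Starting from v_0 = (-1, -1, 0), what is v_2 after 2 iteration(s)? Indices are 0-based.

v_0 = (-1, -1, 0).
v_1 = A·v_0 = (2, 1, -2).
v_2 = A·v_1 = (-4, 0, 0).

v_2 = (-4, 0, 0)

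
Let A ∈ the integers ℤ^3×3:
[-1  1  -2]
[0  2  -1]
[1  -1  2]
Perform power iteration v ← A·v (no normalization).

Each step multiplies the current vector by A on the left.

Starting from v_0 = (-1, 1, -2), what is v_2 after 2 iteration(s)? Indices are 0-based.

v_2 = (10, 14, -10)

v_0 = (-1, 1, -2).
v_1 = A·v_0 = (6, 4, -6).
v_2 = A·v_1 = (10, 14, -10).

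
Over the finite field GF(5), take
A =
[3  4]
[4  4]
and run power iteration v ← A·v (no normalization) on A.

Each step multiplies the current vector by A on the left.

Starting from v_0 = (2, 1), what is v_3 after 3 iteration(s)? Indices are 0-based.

v_3 = (1, 4)

v_0 = (2, 1).
v_1 = A·v_0 = (0, 2).
v_2 = A·v_1 = (3, 3).
v_3 = A·v_2 = (1, 4).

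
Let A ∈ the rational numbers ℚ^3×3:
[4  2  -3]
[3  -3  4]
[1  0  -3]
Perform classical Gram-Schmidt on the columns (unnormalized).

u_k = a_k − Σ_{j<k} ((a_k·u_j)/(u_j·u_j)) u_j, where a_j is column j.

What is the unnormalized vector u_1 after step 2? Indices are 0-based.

u_1 = (28/13, -75/26, 1/26)

Step 1: u_0 = a_0 = (4, 3, 1).
Step 2: u_1 = a_1 − (-1/26)·u_0 = (28/13, -75/26, 1/26).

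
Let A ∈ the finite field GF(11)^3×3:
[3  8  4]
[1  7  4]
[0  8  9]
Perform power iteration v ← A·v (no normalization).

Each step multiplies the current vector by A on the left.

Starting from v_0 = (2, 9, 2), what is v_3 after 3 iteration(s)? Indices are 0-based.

v_3 = (8, 2, 6)

v_0 = (2, 9, 2).
v_1 = A·v_0 = (9, 7, 2).
v_2 = A·v_1 = (3, 0, 8).
v_3 = A·v_2 = (8, 2, 6).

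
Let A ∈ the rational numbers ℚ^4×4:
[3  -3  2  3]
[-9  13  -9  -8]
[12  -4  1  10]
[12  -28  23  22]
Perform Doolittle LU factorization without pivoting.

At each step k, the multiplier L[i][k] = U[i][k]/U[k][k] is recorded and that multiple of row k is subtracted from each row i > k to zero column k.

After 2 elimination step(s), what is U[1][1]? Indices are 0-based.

Step 1: pivot at (0,0) is 3.
  row1 ← row1 − (-3)·row0  ⇒  L[1][0]=-3, U row1=(0, 4, -3, 1)
  row2 ← row2 − (4)·row0  ⇒  L[2][0]=4, U row2=(0, 8, -7, -2)
  row3 ← row3 − (4)·row0  ⇒  L[3][0]=4, U row3=(0, -16, 15, 10)
Step 2: pivot at (1,1) is 4.
  row2 ← row2 − (2)·row1  ⇒  L[2][1]=2, U row2=(0, 0, -1, -4)
  row3 ← row3 − (-4)·row1  ⇒  L[3][1]=-4, U row3=(0, 0, 3, 14)

U[1][1] = 4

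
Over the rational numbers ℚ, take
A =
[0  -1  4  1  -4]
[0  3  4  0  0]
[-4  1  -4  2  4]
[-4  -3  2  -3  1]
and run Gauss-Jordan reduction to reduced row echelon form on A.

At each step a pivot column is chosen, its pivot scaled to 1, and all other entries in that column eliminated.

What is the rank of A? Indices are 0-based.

step 1: exchange rows 0,2
step 1: normalize row 0 (÷-4) = (1, -1/4, 1, -1/2, -1)
  row 3: subtract -4×row0 = (0, -4, 6, -5, -3)
step 2: normalize row 1 (÷3) = (0, 1, 4/3, 0, 0)
  row 0: subtract -1/4×row1 = (1, 0, 4/3, -1/2, -1)
  row 2: subtract -1×row1 = (0, 0, 16/3, 1, -4)
  row 3: subtract -4×row1 = (0, 0, 34/3, -5, -3)
step 3: normalize row 2 (÷16/3) = (0, 0, 1, 3/16, -3/4)
  row 0: subtract 4/3×row2 = (1, 0, 0, -3/4, 0)
  row 1: subtract 4/3×row2 = (0, 1, 0, -1/4, 1)
  row 3: subtract 34/3×row2 = (0, 0, 0, -57/8, 11/2)
step 4: normalize row 3 (÷-57/8) = (0, 0, 0, 1, -44/57)
  row 0: subtract -3/4×row3 = (1, 0, 0, 0, -11/19)
  row 1: subtract -1/4×row3 = (0, 1, 0, 0, 46/57)
  row 2: subtract 3/16×row3 = (0, 0, 1, 0, -23/38)

rank = 4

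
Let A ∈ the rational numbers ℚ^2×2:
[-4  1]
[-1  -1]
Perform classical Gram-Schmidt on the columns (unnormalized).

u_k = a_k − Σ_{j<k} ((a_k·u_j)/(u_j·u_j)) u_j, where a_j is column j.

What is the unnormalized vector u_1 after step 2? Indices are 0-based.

u_1 = (5/17, -20/17)

Step 1: u_0 = a_0 = (-4, -1).
Step 2: u_1 = a_1 − (-3/17)·u_0 = (5/17, -20/17).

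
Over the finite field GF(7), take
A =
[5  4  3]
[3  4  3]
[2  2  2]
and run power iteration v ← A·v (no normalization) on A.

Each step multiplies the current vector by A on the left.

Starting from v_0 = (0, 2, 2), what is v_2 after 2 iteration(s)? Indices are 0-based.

v_2 = (3, 3, 2)

v_0 = (0, 2, 2).
v_1 = A·v_0 = (0, 0, 1).
v_2 = A·v_1 = (3, 3, 2).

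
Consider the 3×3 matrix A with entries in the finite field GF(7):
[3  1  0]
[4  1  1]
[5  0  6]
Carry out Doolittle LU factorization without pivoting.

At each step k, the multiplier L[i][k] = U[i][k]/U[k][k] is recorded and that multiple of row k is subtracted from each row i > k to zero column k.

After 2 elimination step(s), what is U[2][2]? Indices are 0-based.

k=0: U[0][0]=3
  eliminate (1,0): mult=6, new row 1: (0, 2, 1); set L[1][0]=6
  eliminate (2,0): mult=4, new row 2: (0, 3, 6); set L[2][0]=4
k=1: U[1][1]=2
  eliminate (2,1): mult=5, new row 2: (0, 0, 1); set L[2][1]=5

U[2][2] = 1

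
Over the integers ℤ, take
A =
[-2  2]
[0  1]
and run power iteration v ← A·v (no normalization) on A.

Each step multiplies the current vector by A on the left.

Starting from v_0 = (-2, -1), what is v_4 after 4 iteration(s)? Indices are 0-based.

v_4 = (-22, -1)

v_0 = (-2, -1).
v_1 = A·v_0 = (2, -1).
v_2 = A·v_1 = (-6, -1).
v_3 = A·v_2 = (10, -1).
v_4 = A·v_3 = (-22, -1).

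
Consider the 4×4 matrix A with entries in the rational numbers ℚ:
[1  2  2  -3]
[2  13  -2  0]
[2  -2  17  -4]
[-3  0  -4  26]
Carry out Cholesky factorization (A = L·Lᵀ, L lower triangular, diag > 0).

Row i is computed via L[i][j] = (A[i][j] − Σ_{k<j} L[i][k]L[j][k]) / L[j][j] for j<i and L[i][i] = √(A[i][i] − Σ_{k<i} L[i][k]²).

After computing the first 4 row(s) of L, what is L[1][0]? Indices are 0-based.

L[1][0] = 2

Step 1: L[0][0] = √(1) = 1.
  L[1][0] = (2) / L[0][0] = 2.
Step 2: L[1][1] = √(9) = 3.
  L[2][0] = (2) / L[0][0] = 2.
  L[2][1] = (-6) / L[1][1] = -2.
Step 3: L[2][2] = √(9) = 3.
  L[3][0] = (-3) / L[0][0] = -3.
  L[3][1] = (6) / L[1][1] = 2.
  L[3][2] = (6) / L[2][2] = 2.
Step 4: L[3][3] = √(9) = 3.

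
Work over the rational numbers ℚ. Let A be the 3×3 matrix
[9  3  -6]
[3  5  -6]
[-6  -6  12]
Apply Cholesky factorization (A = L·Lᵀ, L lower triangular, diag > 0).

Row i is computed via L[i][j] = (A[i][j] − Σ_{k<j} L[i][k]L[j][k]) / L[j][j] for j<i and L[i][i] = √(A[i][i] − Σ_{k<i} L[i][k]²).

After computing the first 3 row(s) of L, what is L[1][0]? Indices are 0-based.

L[1][0] = 1

Step 1: L[0][0] = √(9) = 3.
  L[1][0] = (3) / L[0][0] = 1.
Step 2: L[1][1] = √(4) = 2.
  L[2][0] = (-6) / L[0][0] = -2.
  L[2][1] = (-4) / L[1][1] = -2.
Step 3: L[2][2] = √(4) = 2.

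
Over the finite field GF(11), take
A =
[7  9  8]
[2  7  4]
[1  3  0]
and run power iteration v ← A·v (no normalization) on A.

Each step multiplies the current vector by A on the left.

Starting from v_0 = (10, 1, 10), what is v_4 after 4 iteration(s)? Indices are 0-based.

v_4 = (10, 1, 7)

v_0 = (10, 1, 10).
v_1 = A·v_0 = (5, 1, 2).
v_2 = A·v_1 = (5, 3, 8).
v_3 = A·v_2 = (5, 8, 3).
v_4 = A·v_3 = (10, 1, 7).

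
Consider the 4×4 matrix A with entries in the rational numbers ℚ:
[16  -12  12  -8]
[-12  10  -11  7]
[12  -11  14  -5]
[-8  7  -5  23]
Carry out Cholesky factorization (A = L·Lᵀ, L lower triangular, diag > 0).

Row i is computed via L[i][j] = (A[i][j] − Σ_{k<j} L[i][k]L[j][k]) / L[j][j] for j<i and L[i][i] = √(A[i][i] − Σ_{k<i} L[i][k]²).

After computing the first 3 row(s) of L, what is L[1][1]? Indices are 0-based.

L[1][1] = 1

Step 1: L[0][0] = √(16) = 4.
  L[1][0] = (-12) / L[0][0] = -3.
Step 2: L[1][1] = √(1) = 1.
  L[2][0] = (12) / L[0][0] = 3.
  L[2][1] = (-2) / L[1][1] = -2.
Step 3: L[2][2] = √(1) = 1.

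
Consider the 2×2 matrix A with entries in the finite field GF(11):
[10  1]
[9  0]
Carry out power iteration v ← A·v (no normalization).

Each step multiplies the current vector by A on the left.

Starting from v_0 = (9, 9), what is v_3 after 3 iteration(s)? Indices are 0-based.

v_3 = (7, 3)

v_0 = (9, 9).
v_1 = A·v_0 = (0, 4).
v_2 = A·v_1 = (4, 0).
v_3 = A·v_2 = (7, 3).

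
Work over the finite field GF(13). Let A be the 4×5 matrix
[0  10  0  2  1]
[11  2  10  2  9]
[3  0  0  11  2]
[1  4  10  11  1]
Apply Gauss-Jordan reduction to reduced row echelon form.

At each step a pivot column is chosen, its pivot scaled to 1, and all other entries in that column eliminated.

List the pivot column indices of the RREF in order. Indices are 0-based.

pivot columns: 0, 1, 2, 3

[1] R0 <-> R1
[1] R0 /= 11  ⇒  (1, 12, 8, 12, 2)
     R2 -= 3·R0  ⇒  (0, 3, 2, 1, 9)
     R3 -= 1·R0  ⇒  (0, 5, 2, 12, 12)
[2] R1 /= 10  ⇒  (0, 1, 0, 8, 4)
     R0 -= 12·R1  ⇒  (1, 0, 8, 7, 6)
     R2 -= 3·R1  ⇒  (0, 0, 2, 3, 10)
     R3 -= 5·R1  ⇒  (0, 0, 2, 11, 5)
[3] R2 /= 2  ⇒  (0, 0, 1, 8, 5)
     R0 -= 8·R2  ⇒  (1, 0, 0, 8, 5)
     R3 -= 2·R2  ⇒  (0, 0, 0, 8, 8)
[4] R3 /= 8  ⇒  (0, 0, 0, 1, 1)
     R0 -= 8·R3  ⇒  (1, 0, 0, 0, 10)
     R1 -= 8·R3  ⇒  (0, 1, 0, 0, 9)
     R2 -= 8·R3  ⇒  (0, 0, 1, 0, 10)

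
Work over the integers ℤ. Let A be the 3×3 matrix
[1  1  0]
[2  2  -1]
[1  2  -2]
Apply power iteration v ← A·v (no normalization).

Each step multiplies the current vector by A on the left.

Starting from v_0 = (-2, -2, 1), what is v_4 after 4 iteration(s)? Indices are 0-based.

v_0 = (-2, -2, 1).
v_1 = A·v_0 = (-4, -9, -8).
v_2 = A·v_1 = (-13, -18, -6).
v_3 = A·v_2 = (-31, -56, -37).
v_4 = A·v_3 = (-87, -137, -69).

v_4 = (-87, -137, -69)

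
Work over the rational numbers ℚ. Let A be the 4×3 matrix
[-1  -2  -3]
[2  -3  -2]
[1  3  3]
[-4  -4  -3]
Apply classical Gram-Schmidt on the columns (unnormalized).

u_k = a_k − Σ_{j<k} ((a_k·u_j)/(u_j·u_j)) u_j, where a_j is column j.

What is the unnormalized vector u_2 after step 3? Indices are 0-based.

Step 1: u_0 = a_0 = (-1, 2, 1, -4).
Step 2: u_1 = a_1 − (15/22)·u_0 = (-29/22, -48/11, 51/22, -14/11).
Step 3: u_2 = a_2 − (7/11)·u_0 − (516/611)·u_1 = (-764/611, 252/611, 248/611, 379/611).

u_2 = (-764/611, 252/611, 248/611, 379/611)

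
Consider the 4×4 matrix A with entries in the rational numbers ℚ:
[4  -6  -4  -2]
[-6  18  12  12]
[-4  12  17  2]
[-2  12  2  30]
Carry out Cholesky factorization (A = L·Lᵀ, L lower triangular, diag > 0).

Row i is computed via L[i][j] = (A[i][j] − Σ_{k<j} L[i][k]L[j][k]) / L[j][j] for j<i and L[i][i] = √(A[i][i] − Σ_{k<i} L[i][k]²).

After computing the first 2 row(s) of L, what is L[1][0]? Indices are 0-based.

Step 1: L[0][0] = √(4) = 2.
  L[1][0] = (-6) / L[0][0] = -3.
Step 2: L[1][1] = √(9) = 3.

L[1][0] = -3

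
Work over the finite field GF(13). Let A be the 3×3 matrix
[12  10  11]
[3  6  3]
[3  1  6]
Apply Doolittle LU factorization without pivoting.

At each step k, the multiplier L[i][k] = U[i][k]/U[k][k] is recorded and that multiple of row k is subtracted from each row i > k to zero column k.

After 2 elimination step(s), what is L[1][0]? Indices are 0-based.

L[1][0] = 10

[col 0] pivot 12
  R1 -= 10*R0 → (0, 10, 10)  (L[1][0] := 10)
  R2 -= 10*R0 → (0, 5, 0)  (L[2][0] := 10)
[col 1] pivot 10
  R2 -= 7*R1 → (0, 0, 8)  (L[2][1] := 7)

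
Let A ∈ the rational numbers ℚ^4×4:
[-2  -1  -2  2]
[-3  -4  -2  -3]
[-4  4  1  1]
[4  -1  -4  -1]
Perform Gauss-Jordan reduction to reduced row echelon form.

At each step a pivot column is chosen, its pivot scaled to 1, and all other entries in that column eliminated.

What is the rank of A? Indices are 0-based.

rank = 4

[1] R0 /= -2  ⇒  (1, 1/2, 1, -1)
     R1 -= -3·R0  ⇒  (0, -5/2, 1, -6)
     R2 -= -4·R0  ⇒  (0, 6, 5, -3)
     R3 -= 4·R0  ⇒  (0, -3, -8, 3)
[2] R1 /= -5/2  ⇒  (0, 1, -2/5, 12/5)
     R0 -= 1/2·R1  ⇒  (1, 0, 6/5, -11/5)
     R2 -= 6·R1  ⇒  (0, 0, 37/5, -87/5)
     R3 -= -3·R1  ⇒  (0, 0, -46/5, 51/5)
[3] R2 /= 37/5  ⇒  (0, 0, 1, -87/37)
     R0 -= 6/5·R2  ⇒  (1, 0, 0, 23/37)
     R1 -= -2/5·R2  ⇒  (0, 1, 0, 54/37)
     R3 -= -46/5·R2  ⇒  (0, 0, 0, -423/37)
[4] R3 /= -423/37  ⇒  (0, 0, 0, 1)
     R0 -= 23/37·R3  ⇒  (1, 0, 0, 0)
     R1 -= 54/37·R3  ⇒  (0, 1, 0, 0)
     R2 -= -87/37·R3  ⇒  (0, 0, 1, 0)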